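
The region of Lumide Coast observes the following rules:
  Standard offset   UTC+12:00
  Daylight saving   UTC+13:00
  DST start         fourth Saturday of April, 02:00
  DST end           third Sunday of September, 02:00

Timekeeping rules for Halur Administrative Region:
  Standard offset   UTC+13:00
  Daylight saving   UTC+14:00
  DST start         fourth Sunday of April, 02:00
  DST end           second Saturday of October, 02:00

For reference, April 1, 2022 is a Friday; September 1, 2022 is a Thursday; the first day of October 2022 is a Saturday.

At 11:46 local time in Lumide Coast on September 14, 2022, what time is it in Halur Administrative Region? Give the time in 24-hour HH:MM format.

12:46

1 April 2022 is a Friday, so the first Saturday is April 2 and the fourth is April 23.
1 September 2022 is a Thursday, so the first Sunday is September 4 and the third is September 18.
Daylight saving runs 23 April – 18 September; September 14, 2022 is inside that window, so Lumide Coast is at UTC+13:00.
11:46 Lumide Coast − 13h = 22:46 UTC (rolling into the previous day, 13 September 2022).
1 April 2022 is a Friday, so the first Sunday is April 3 and the fourth is April 24.
1 October 2022 is a Saturday, so the first Saturday is October 1 and the second is October 8.
At the standard offset (UTC+13:00), 22:46 UTC + 13h = 11:46 Halur Administrative Region standard time (rolling into the next day, 14 September 2022).
The standard-time date in Halur Administrative Region, September 14, 2022, falls between 24 April and 8 October, so daylight saving is in effect and Halur Administrative Region is at UTC+14:00.
22:46 UTC + 14h = 12:46 Halur Administrative Region (rolling into the next day, 14 September 2022).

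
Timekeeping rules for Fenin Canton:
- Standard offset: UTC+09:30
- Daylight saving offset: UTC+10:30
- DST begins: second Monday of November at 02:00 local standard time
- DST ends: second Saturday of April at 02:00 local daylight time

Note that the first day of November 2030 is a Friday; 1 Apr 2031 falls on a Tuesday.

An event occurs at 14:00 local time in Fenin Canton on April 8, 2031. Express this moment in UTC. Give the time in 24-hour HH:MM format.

1 November 2030 is a Friday, so the first Monday is November 4 and the second is November 11.
1 April 2031 is a Tuesday, so the first Saturday is April 5 and the second is April 12.
April 8, 2031 lies within the daylight-saving period (11 November 2030 – 12 April 2031), so Fenin Canton is on daylight time, UTC+10:30.
14:00 local − 10h30m = 03:30 UTC.

03:30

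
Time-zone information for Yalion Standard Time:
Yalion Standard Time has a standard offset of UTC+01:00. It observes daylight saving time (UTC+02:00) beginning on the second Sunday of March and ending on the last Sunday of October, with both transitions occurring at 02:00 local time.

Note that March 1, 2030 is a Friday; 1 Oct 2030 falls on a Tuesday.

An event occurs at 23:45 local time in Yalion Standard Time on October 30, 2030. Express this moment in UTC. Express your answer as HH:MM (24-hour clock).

22:45

1 March 2030 is a Friday, so the first Sunday is March 3 and the second is March 10.
1 October 2030 is a Tuesday, so Sundays fall on 6, 13, 20, 27; the last is October 27.
October 30, 2030 does not fall between 10 March and 27 October, so daylight saving is not in effect and Yalion Standard Time is at UTC+01:00.
23:45 local − 1h = 22:45 UTC.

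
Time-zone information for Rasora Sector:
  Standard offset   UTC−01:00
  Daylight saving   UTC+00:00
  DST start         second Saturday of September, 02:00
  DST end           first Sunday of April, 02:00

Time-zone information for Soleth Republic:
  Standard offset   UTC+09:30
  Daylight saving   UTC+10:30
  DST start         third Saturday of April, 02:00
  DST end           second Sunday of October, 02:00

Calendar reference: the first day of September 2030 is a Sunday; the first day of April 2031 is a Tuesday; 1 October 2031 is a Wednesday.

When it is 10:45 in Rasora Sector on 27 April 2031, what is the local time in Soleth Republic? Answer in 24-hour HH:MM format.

1 September 2030 is a Sunday, so the first Saturday is September 7 and the second is September 14.
1 April 2031 is a Tuesday, so the first Sunday is April 6.
27 April 2031 is outside the daylight-saving period (14 September 2030 – 6 April 2031), so Rasora Sector is on standard time, UTC−01:00.
10:45 Rasora Sector + 1h = 11:45 UTC.
1 April 2031 is a Tuesday, so the first Saturday is April 5 and the third is April 19.
1 October 2031 is a Wednesday, so the first Sunday is October 5 and the second is October 12.
At the standard offset (UTC+09:30), 11:45 UTC + 9h30m = 21:15 Soleth Republic standard time.
The standard-time date in Soleth Republic, 27 April 2031, lies within the daylight-saving period (19 April – 12 October), so Soleth Republic is on daylight time, UTC+10:30.
11:45 UTC + 10h30m = 22:15 Soleth Republic.

22:15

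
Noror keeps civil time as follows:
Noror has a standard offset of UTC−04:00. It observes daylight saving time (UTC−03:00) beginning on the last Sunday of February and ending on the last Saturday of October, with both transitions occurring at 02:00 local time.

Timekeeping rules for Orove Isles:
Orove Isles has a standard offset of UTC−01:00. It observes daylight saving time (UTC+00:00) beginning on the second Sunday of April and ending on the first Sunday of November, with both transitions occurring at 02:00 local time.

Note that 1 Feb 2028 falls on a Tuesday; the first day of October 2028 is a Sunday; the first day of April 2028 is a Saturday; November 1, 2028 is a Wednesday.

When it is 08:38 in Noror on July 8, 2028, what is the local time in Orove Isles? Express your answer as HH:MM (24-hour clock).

1 February 2028 is a Tuesday, so Sundays fall on 6, 13, 20, 27; the last is February 27.
1 October 2028 is a Sunday, so Saturdays fall on 7, 14, 21, 28; the last is October 28.
July 8, 2028 lies within the daylight-saving period (27 February – 28 October), so Noror is on daylight time, UTC−03:00.
08:38 Noror + 3h = 11:38 UTC.
1 April 2028 is a Saturday, so the first Sunday is April 2 and the second is April 9.
1 November 2028 is a Wednesday, so the first Sunday is November 5.
At the standard offset (UTC−01:00), 11:38 UTC − 1h = 10:38 Orove Isles standard time.
The standard-time date in Orove Isles, July 8, 2028, lies within the daylight-saving period (9 April – 5 November), so Orove Isles is on daylight time, UTC+00:00.
11:38 UTC + 0h = 11:38 Orove Isles.

11:38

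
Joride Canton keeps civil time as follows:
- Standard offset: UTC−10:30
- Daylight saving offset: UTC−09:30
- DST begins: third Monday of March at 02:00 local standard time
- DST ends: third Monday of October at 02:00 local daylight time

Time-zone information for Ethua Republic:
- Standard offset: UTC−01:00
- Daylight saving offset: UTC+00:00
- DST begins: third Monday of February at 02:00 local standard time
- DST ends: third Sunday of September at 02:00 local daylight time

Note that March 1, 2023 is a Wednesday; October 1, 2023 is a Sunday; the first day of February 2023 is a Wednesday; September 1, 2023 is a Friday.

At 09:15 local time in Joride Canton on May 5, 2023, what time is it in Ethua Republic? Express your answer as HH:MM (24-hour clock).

18:45

1 March 2023 is a Wednesday, so the first Monday is March 6 and the third is March 20.
1 October 2023 is a Sunday, so the first Monday is October 2 and the third is October 16.
May 5, 2023 falls between 20 March and 16 October, so daylight saving is in effect and Joride Canton is at UTC−09:30.
09:15 Joride Canton + 9h30m = 18:45 UTC.
1 February 2023 is a Wednesday, so the first Monday is February 6 and the third is February 20.
1 September 2023 is a Friday, so the first Sunday is September 3 and the third is September 17.
At the standard offset (UTC−01:00), 18:45 UTC − 1h = 17:45 Ethua Republic standard time.
Daylight saving runs 20 February – 17 September; the standard-time date in Ethua Republic, May 5, 2023, is inside that window, so Ethua Republic is at UTC+00:00.
18:45 UTC + 0h = 18:45 Ethua Republic.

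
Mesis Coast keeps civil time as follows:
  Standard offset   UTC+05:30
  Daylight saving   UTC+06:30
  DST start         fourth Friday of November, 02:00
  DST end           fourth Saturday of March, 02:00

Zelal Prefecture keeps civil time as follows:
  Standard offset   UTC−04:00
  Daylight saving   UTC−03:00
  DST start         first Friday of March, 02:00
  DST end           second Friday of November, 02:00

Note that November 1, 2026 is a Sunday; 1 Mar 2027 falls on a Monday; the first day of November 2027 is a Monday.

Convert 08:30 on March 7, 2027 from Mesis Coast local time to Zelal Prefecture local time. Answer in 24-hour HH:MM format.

1 November 2026 is a Sunday, so the first Friday is November 6 and the fourth is November 27.
1 March 2027 is a Monday, so the first Saturday is March 6 and the fourth is March 27.
March 7, 2027 lies within the daylight-saving period (27 November 2026 – 27 March 2027), so Mesis Coast is on daylight time, UTC+06:30.
08:30 Mesis Coast − 6h30m = 02:00 UTC.
1 March 2027 is a Monday, so the first Friday is March 5.
1 November 2027 is a Monday, so the first Friday is November 5 and the second is November 12.
At the standard offset (UTC−04:00), 02:00 UTC − 4h = 22:00 Zelal Prefecture standard time (rolling into the previous day, 6 March 2027).
The standard-time date in Zelal Prefecture, March 6, 2027, falls between 5 March and 12 November, so daylight saving is in effect and Zelal Prefecture is at UTC−03:00.
02:00 UTC − 3h = 23:00 Zelal Prefecture (rolling into the previous day, 6 March 2027).

23:00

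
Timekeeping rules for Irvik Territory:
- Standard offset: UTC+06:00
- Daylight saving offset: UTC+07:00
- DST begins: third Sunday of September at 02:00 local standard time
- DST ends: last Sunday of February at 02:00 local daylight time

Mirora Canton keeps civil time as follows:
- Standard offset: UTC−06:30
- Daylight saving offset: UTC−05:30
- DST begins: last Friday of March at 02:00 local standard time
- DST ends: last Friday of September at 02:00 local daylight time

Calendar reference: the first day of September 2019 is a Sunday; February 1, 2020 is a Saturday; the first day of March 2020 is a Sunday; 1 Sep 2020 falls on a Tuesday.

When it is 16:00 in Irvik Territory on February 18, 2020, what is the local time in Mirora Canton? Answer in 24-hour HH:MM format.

02:30

1 September 2019 is a Sunday, so the first Sunday is September 1 and the third is September 15.
1 February 2020 is a Saturday, so Sundays fall on 2, 9, 16, 23; the last is February 23.
February 18, 2020 lies within the daylight-saving period (15 September 2019 – 23 February 2020), so Irvik Territory is on daylight time, UTC+07:00.
16:00 Irvik Territory − 7h = 09:00 UTC.
1 March 2020 is a Sunday, so Fridays fall on 6, 13, 20, 27; the last is March 27.
1 September 2020 is a Tuesday, so Fridays fall on 4, 11, 18, 25; the last is September 25.
At the standard offset (UTC−06:30), 09:00 UTC − 6h30m = 02:30 Mirora Canton standard time.
Daylight saving runs 27 March – 25 September; the standard-time date in Mirora Canton, February 18, 2020, is outside that window, so Mirora Canton is on standard time at UTC−06:30.
09:00 UTC − 6h30m = 02:30 Mirora Canton.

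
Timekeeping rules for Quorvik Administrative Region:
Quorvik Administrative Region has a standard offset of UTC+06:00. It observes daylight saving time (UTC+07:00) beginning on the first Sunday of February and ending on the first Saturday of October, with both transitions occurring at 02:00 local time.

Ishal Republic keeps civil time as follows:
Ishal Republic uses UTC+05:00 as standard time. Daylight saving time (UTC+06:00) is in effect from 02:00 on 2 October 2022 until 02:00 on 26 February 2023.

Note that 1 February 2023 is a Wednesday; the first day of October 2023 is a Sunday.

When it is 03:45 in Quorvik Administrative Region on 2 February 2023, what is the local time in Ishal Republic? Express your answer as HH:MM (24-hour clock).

03:45

1 February 2023 is a Wednesday, so the first Sunday is February 5.
1 October 2023 is a Sunday, so the first Saturday is October 7.
2 February 2023 does not fall between 5 February and 7 October, so daylight saving is not in effect and Quorvik Administrative Region is at UTC+06:00.
03:45 Quorvik Administrative Region − 6h = 21:45 UTC (rolling into the previous day, 1 February 2023).
At the standard offset (UTC+05:00), 21:45 UTC + 5h = 02:45 Ishal Republic standard time (rolling into the next day, 2 February 2023).
The standard-time date in Ishal Republic, 2 February 2023, falls between 2 October 2022 and 26 February 2023, so daylight saving is in effect and Ishal Republic is at UTC+06:00.
21:45 UTC + 6h = 03:45 Ishal Republic (rolling into the next day, 2 February 2023).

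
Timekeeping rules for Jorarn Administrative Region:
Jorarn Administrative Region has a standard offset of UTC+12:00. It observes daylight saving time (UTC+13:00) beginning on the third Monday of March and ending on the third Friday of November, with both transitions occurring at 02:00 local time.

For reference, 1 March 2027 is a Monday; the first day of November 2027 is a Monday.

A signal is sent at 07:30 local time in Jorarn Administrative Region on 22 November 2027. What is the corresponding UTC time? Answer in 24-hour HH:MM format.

19:30

1 March 2027 is a Monday, so the first Monday is March 1 and the third is March 15.
1 November 2027 is a Monday, so the first Friday is November 5 and the third is November 19.
22 November 2027 is outside the daylight-saving period (15 March – 19 November), so Jorarn Administrative Region is on standard time, UTC+12:00.
07:30 local − 12h = 19:30 UTC (rolling into the previous day, 21 November 2027).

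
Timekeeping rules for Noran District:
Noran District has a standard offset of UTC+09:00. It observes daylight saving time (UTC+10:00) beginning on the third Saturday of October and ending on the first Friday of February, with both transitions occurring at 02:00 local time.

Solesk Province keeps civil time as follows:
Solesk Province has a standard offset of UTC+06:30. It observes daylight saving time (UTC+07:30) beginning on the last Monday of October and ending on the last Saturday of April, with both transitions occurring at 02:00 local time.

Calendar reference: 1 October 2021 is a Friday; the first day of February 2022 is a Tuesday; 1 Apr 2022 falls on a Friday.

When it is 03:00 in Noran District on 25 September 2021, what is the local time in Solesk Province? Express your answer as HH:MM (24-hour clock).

00:30

1 October 2021 is a Friday, so the first Saturday is October 2 and the third is October 16.
1 February 2022 is a Tuesday, so the first Friday is February 4.
25 September 2021 is outside the daylight-saving period (16 October 2021 – 4 February 2022), so Noran District is on standard time, UTC+09:00.
03:00 Noran District − 9h = 18:00 UTC (rolling into the previous day, 24 September 2021).
1 October 2021 is a Friday, so Mondays fall on 4, 11, 18, 25; the last is October 25.
1 April 2022 is a Friday, so Saturdays fall on 2, 9, 16, 23, 30; the last is April 30.
At the standard offset (UTC+06:30), 18:00 UTC + 6h30m = 00:30 Solesk Province standard time (rolling into the next day, 25 September 2021).
Daylight saving runs 25 October 2021 – 30 April 2022; the standard-time date in Solesk Province, 25 September 2021, is outside that window, so Solesk Province is on standard time at UTC+06:30.
18:00 UTC + 6h30m = 00:30 Solesk Province (rolling into the next day, 25 September 2021).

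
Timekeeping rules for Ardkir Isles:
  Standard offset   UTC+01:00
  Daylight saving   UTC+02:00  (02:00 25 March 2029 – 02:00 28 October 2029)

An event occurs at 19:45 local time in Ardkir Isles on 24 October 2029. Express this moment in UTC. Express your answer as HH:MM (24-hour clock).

17:45

24 October 2029 falls between 25 March and 28 October, so daylight saving is in effect and Ardkir Isles is at UTC+02:00.
19:45 local − 2h = 17:45 UTC.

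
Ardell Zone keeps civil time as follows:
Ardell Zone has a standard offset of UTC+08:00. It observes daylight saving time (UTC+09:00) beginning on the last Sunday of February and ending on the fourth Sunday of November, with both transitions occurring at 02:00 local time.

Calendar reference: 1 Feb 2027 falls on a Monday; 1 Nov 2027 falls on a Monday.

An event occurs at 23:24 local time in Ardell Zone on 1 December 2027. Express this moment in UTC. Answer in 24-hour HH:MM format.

15:24

1 February 2027 is a Monday, so Sundays fall on 7, 14, 21, 28; the last is February 28.
1 November 2027 is a Monday, so the first Sunday is November 7 and the fourth is November 28.
Daylight saving runs 28 February – 28 November; 1 December 2027 is outside that window, so Ardell Zone is on standard time at UTC+08:00.
23:24 local − 8h = 15:24 UTC.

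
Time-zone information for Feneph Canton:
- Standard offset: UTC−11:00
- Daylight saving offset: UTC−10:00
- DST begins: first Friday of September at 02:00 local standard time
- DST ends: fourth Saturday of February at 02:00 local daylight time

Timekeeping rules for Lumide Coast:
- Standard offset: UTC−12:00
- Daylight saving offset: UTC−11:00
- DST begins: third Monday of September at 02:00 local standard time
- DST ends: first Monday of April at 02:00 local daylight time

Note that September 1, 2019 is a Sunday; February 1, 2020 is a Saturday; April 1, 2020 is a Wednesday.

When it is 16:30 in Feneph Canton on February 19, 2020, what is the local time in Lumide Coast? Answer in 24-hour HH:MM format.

1 September 2019 is a Sunday, so the first Friday is September 6.
1 February 2020 is a Saturday, so the first Saturday is February 1 and the fourth is February 22.
February 19, 2020 lies within the daylight-saving period (6 September 2019 – 22 February 2020), so Feneph Canton is on daylight time, UTC−10:00.
16:30 Feneph Canton + 10h = 02:30 UTC (rolling into the next day, 20 February 2020).
1 September 2019 is a Sunday, so the first Monday is September 2 and the third is September 16.
1 April 2020 is a Wednesday, so the first Monday is April 6.
At the standard offset (UTC−12:00), 02:30 UTC − 12h = 14:30 Lumide Coast standard time (rolling into the previous day, 19 February 2020).
The standard-time date in Lumide Coast, February 19, 2020, falls between 16 September 2019 and 6 April 2020, so daylight saving is in effect and Lumide Coast is at UTC−11:00.
02:30 UTC − 11h = 15:30 Lumide Coast (rolling into the previous day, 19 February 2020).

15:30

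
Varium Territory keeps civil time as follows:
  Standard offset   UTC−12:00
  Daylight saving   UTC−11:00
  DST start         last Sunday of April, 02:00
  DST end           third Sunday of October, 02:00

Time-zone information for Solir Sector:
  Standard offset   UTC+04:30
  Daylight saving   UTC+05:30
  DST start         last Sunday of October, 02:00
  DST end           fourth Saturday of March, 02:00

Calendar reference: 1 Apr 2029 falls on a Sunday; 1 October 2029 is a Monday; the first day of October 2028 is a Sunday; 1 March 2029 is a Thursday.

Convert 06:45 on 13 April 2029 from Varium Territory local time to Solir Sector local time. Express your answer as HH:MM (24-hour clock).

23:15

1 April 2029 is a Sunday, so Sundays fall on 1, 8, 15, 22, 29; the last is April 29.
1 October 2029 is a Monday, so the first Sunday is October 7 and the third is October 21.
13 April 2029 is outside the daylight-saving period (29 April – 21 October), so Varium Territory is on standard time, UTC−12:00.
06:45 Varium Territory + 12h = 18:45 UTC.
1 October 2028 is a Sunday, so Sundays fall on 1, 8, 15, 22, 29; the last is October 29.
1 March 2029 is a Thursday, so the first Saturday is March 3 and the fourth is March 24.
At the standard offset (UTC+04:30), 18:45 UTC + 4h30m = 23:15 Solir Sector standard time.
The standard-time date in Solir Sector, 13 April 2029, does not fall between 29 October 2028 and 24 March 2029, so daylight saving is not in effect and Solir Sector is at UTC+04:30.
18:45 UTC + 4h30m = 23:15 Solir Sector.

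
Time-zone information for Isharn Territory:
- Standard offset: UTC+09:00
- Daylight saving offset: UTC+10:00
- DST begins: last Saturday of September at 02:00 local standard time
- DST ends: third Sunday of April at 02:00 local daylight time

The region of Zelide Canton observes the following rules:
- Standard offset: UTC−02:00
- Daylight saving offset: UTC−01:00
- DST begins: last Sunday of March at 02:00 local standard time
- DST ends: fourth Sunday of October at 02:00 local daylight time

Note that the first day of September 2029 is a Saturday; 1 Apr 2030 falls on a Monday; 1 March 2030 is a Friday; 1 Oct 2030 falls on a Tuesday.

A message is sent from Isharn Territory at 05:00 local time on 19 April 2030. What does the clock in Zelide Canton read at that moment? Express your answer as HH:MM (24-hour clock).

18:00

1 September 2029 is a Saturday, so Saturdays fall on 1, 8, 15, 22, 29; the last is September 29.
1 April 2030 is a Monday, so the first Sunday is April 7 and the third is April 21.
Daylight saving runs 29 September 2029 – 21 April 2030; 19 April 2030 is inside that window, so Isharn Territory is at UTC+10:00.
05:00 Isharn Territory − 10h = 19:00 UTC (rolling into the previous day, 18 April 2030).
1 March 2030 is a Friday, so Sundays fall on 3, 10, 17, 24, 31; the last is March 31.
1 October 2030 is a Tuesday, so the first Sunday is October 6 and the fourth is October 27.
At the standard offset (UTC−02:00), 19:00 UTC − 2h = 17:00 Zelide Canton standard time.
The standard-time date in Zelide Canton, 18 April 2030, lies within the daylight-saving period (31 March – 27 October), so Zelide Canton is on daylight time, UTC−01:00.
19:00 UTC − 1h = 18:00 Zelide Canton.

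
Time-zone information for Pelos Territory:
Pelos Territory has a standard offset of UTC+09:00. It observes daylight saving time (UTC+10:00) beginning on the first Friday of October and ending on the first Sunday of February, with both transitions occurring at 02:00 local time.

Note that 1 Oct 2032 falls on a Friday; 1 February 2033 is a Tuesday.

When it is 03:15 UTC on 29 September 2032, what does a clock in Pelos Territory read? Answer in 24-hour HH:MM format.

12:15

1 October 2032 is a Friday, so the first Friday is October 1.
1 February 2033 is a Tuesday, so the first Sunday is February 6.
At the standard offset (UTC+09:00), 03:15 UTC + 9h = 12:15 Pelos Territory standard time.
Daylight saving runs 1 October 2032 – 6 February 2033; the standard-time date in Pelos Territory, 29 September 2032, is outside that window, so Pelos Territory is on standard time at UTC+09:00.
03:15 UTC + 9h = 12:15 local.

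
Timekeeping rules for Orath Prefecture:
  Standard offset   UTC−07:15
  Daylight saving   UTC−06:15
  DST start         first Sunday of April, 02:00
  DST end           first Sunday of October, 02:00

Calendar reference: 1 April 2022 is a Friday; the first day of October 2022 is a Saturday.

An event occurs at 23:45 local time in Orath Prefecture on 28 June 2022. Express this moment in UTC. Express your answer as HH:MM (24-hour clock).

06:00

1 April 2022 is a Friday, so the first Sunday is April 3.
1 October 2022 is a Saturday, so the first Sunday is October 2.
28 June 2022 lies within the daylight-saving period (3 April – 2 October), so Orath Prefecture is on daylight time, UTC−06:15.
23:45 local + 6h15m = 06:00 UTC (rolling into the next day, 29 June 2022).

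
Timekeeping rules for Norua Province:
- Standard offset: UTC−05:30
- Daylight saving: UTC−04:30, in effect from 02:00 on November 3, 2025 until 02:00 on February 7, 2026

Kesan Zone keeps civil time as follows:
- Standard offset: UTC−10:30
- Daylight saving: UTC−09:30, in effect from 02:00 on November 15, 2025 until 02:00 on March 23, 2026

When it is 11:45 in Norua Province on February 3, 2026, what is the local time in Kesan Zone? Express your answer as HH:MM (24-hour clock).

Daylight saving runs 3 November 2025 – 7 February 2026; February 3, 2026 is inside that window, so Norua Province is at UTC−04:30.
11:45 Norua Province + 4h30m = 16:15 UTC.
At the standard offset (UTC−10:30), 16:15 UTC − 10h30m = 05:45 Kesan Zone standard time.
The standard-time date in Kesan Zone, February 3, 2026, falls between 15 November 2025 and 23 March 2026, so daylight saving is in effect and Kesan Zone is at UTC−09:30.
16:15 UTC − 9h30m = 06:45 Kesan Zone.

06:45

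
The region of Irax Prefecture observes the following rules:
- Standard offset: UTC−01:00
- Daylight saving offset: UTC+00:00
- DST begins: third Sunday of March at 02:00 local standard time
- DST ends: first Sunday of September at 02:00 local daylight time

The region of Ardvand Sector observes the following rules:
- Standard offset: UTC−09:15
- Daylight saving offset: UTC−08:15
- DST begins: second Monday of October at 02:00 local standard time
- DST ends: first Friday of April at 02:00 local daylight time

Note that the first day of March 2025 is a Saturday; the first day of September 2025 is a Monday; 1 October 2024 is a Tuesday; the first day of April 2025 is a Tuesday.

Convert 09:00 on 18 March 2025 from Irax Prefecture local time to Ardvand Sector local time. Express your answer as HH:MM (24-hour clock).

1 March 2025 is a Saturday, so the first Sunday is March 2 and the third is March 16.
1 September 2025 is a Monday, so the first Sunday is September 7.
18 March 2025 lies within the daylight-saving period (16 March – 7 September), so Irax Prefecture is on daylight time, UTC+00:00.
09:00 Irax Prefecture − 0h = 09:00 UTC.
1 October 2024 is a Tuesday, so the first Monday is October 7 and the second is October 14.
1 April 2025 is a Tuesday, so the first Friday is April 4.
At the standard offset (UTC−09:15), 09:00 UTC − 9h15m = 23:45 Ardvand Sector standard time (rolling into the previous day, 17 March 2025).
The standard-time date in Ardvand Sector, 17 March 2025, falls between 14 October 2024 and 4 April 2025, so daylight saving is in effect and Ardvand Sector is at UTC−08:15.
09:00 UTC − 8h15m = 00:45 Ardvand Sector.

00:45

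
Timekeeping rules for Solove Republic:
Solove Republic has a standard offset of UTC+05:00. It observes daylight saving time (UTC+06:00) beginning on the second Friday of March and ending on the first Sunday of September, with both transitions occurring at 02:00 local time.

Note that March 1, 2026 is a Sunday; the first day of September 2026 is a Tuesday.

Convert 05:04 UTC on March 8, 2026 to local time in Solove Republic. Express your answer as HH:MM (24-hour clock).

10:04

1 March 2026 is a Sunday, so the first Friday is March 6 and the second is March 13.
1 September 2026 is a Tuesday, so the first Sunday is September 6.
At the standard offset (UTC+05:00), 05:04 UTC + 5h = 10:04 Solove Republic standard time.
The standard-time date in Solove Republic, March 8, 2026, is outside the daylight-saving period (13 March – 6 September), so Solove Republic is on standard time, UTC+05:00.
05:04 UTC + 5h = 10:04 local.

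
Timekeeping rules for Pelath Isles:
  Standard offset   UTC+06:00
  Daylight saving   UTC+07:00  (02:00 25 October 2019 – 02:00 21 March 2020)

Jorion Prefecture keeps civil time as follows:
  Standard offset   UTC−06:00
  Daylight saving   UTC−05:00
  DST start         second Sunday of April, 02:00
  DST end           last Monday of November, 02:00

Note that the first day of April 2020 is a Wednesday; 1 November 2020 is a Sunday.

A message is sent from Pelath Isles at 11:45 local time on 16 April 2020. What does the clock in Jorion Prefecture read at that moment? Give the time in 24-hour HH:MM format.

00:45

16 April 2020 does not fall between 25 October 2019 and 21 March 2020, so daylight saving is not in effect and Pelath Isles is at UTC+06:00.
11:45 Pelath Isles − 6h = 05:45 UTC.
1 April 2020 is a Wednesday, so the first Sunday is April 5 and the second is April 12.
1 November 2020 is a Sunday, so Mondays fall on 2, 9, 16, 23, 30; the last is November 30.
At the standard offset (UTC−06:00), 05:45 UTC − 6h = 23:45 Jorion Prefecture standard time (rolling into the previous day, 15 April 2020).
The standard-time date in Jorion Prefecture, 15 April 2020, lies within the daylight-saving period (12 April – 30 November), so Jorion Prefecture is on daylight time, UTC−05:00.
05:45 UTC − 5h = 00:45 Jorion Prefecture.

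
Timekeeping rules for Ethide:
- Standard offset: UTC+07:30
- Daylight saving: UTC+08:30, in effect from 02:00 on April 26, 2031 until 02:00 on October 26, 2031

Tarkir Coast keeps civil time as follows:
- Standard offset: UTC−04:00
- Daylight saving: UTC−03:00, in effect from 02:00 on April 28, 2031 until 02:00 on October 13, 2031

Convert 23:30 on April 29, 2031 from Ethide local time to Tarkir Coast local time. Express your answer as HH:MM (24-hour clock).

Daylight saving runs 26 April – 26 October; April 29, 2031 is inside that window, so Ethide is at UTC+08:30.
23:30 Ethide − 8h30m = 15:00 UTC.
At the standard offset (UTC−04:00), 15:00 UTC − 4h = 11:00 Tarkir Coast standard time.
Daylight saving runs 28 April – 13 October; the standard-time date in Tarkir Coast, April 29, 2031, is inside that window, so Tarkir Coast is at UTC−03:00.
15:00 UTC − 3h = 12:00 Tarkir Coast.

12:00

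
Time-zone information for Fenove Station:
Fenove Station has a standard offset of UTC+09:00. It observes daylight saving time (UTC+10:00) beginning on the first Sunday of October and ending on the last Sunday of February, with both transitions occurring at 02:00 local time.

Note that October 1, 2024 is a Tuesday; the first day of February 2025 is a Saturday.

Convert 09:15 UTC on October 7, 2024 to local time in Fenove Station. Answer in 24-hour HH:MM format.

19:15

1 October 2024 is a Tuesday, so the first Sunday is October 6.
1 February 2025 is a Saturday, so Sundays fall on 2, 9, 16, 23; the last is February 23.
At the standard offset (UTC+09:00), 09:15 UTC + 9h = 18:15 Fenove Station standard time.
The standard-time date in Fenove Station, October 7, 2024, lies within the daylight-saving period (6 October 2024 – 23 February 2025), so Fenove Station is on daylight time, UTC+10:00.
09:15 UTC + 10h = 19:15 local.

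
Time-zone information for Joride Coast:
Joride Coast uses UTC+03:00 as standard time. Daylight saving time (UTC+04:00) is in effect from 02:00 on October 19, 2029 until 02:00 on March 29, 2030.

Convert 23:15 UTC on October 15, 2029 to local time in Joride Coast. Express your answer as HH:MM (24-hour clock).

02:15

At the standard offset (UTC+03:00), 23:15 UTC + 3h = 02:15 Joride Coast standard time (rolling into the next day, 16 October 2029).
The standard-time date in Joride Coast, October 16, 2029, does not fall between 19 October 2029 and 29 March 2030, so daylight saving is not in effect and Joride Coast is at UTC+03:00.
23:15 UTC + 3h = 02:15 local (rolling into the next day, 16 October 2029).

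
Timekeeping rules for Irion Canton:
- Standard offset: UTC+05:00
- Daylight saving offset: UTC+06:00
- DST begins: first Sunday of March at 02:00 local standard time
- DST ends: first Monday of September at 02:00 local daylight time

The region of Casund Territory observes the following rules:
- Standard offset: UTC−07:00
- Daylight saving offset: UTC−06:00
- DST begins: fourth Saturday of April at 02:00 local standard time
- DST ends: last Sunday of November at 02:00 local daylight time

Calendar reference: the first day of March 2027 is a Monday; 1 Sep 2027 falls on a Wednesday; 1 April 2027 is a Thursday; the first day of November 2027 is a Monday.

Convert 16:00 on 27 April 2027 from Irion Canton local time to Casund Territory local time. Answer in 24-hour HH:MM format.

04:00

1 March 2027 is a Monday, so the first Sunday is March 7.
1 September 2027 is a Wednesday, so the first Monday is September 6.
27 April 2027 lies within the daylight-saving period (7 March – 6 September), so Irion Canton is on daylight time, UTC+06:00.
16:00 Irion Canton − 6h = 10:00 UTC.
1 April 2027 is a Thursday, so the first Saturday is April 3 and the fourth is April 24.
1 November 2027 is a Monday, so Sundays fall on 7, 14, 21, 28; the last is November 28.
At the standard offset (UTC−07:00), 10:00 UTC − 7h = 03:00 Casund Territory standard time.
The standard-time date in Casund Territory, 27 April 2027, falls between 24 April and 28 November, so daylight saving is in effect and Casund Territory is at UTC−06:00.
10:00 UTC − 6h = 04:00 Casund Territory.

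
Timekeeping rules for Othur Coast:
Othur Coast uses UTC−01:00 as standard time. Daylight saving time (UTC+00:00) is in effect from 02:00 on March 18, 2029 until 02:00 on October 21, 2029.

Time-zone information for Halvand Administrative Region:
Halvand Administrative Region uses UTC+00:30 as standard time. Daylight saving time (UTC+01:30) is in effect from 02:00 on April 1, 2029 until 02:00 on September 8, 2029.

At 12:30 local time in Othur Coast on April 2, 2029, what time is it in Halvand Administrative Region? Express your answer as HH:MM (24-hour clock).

April 2, 2029 lies within the daylight-saving period (18 March – 21 October), so Othur Coast is on daylight time, UTC+00:00.
12:30 Othur Coast − 0h = 12:30 UTC.
At the standard offset (UTC+00:30), 12:30 UTC + 0h30m = 13:00 Halvand Administrative Region standard time.
The standard-time date in Halvand Administrative Region, April 2, 2029, falls between 1 April and 8 September, so daylight saving is in effect and Halvand Administrative Region is at UTC+01:30.
12:30 UTC + 1h30m = 14:00 Halvand Administrative Region.

14:00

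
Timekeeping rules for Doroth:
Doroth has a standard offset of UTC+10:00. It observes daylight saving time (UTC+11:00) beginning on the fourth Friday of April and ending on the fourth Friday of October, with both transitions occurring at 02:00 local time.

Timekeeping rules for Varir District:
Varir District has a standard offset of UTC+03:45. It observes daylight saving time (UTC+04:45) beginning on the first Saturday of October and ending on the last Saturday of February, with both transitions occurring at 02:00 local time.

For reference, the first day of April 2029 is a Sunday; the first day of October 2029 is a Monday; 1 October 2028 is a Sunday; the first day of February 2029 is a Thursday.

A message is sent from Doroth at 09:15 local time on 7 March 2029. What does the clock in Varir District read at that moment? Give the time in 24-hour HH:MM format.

1 April 2029 is a Sunday, so the first Friday is April 6 and the fourth is April 27.
1 October 2029 is a Monday, so the first Friday is October 5 and the fourth is October 26.
Daylight saving runs 27 April – 26 October; 7 March 2029 is outside that window, so Doroth is on standard time at UTC+10:00.
09:15 Doroth − 10h = 23:15 UTC (rolling into the previous day, 6 March 2029).
1 October 2028 is a Sunday, so the first Saturday is October 7.
1 February 2029 is a Thursday, so Saturdays fall on 3, 10, 17, 24; the last is February 24.
At the standard offset (UTC+03:45), 23:15 UTC + 3h45m = 03:00 Varir District standard time (rolling into the next day, 7 March 2029).
Daylight saving runs 7 October 2028 – 24 February 2029; the standard-time date in Varir District, 7 March 2029, is outside that window, so Varir District is on standard time at UTC+03:45.
23:15 UTC + 3h45m = 03:00 Varir District (rolling into the next day, 7 March 2029).

03:00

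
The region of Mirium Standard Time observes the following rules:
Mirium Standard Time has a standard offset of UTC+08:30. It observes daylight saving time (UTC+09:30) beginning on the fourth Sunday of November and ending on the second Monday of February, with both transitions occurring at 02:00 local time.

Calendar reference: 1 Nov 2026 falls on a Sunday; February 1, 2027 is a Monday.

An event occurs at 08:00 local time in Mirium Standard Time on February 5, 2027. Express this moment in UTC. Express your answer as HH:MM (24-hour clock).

22:30

1 November 2026 is a Sunday, so the first Sunday is November 1 and the fourth is November 22.
1 February 2027 is a Monday, so the first Monday is February 1 and the second is February 8.
February 5, 2027 falls between 22 November 2026 and 8 February 2027, so daylight saving is in effect and Mirium Standard Time is at UTC+09:30.
08:00 local − 9h30m = 22:30 UTC (rolling into the previous day, 4 February 2027).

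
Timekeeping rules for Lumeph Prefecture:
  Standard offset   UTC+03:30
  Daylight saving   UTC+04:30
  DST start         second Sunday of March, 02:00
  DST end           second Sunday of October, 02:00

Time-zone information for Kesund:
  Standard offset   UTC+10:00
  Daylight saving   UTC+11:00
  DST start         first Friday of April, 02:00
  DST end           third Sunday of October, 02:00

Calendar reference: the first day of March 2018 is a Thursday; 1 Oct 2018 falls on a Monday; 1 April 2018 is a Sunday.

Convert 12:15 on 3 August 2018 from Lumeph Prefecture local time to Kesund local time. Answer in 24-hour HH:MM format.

18:45

1 March 2018 is a Thursday, so the first Sunday is March 4 and the second is March 11.
1 October 2018 is a Monday, so the first Sunday is October 7 and the second is October 14.
3 August 2018 falls between 11 March and 14 October, so daylight saving is in effect and Lumeph Prefecture is at UTC+04:30.
12:15 Lumeph Prefecture − 4h30m = 07:45 UTC.
1 April 2018 is a Sunday, so the first Friday is April 6.
1 October 2018 is a Monday, so the first Sunday is October 7 and the third is October 21.
At the standard offset (UTC+10:00), 07:45 UTC + 10h = 17:45 Kesund standard time.
The standard-time date in Kesund, 3 August 2018, lies within the daylight-saving period (6 April – 21 October), so Kesund is on daylight time, UTC+11:00.
07:45 UTC + 11h = 18:45 Kesund.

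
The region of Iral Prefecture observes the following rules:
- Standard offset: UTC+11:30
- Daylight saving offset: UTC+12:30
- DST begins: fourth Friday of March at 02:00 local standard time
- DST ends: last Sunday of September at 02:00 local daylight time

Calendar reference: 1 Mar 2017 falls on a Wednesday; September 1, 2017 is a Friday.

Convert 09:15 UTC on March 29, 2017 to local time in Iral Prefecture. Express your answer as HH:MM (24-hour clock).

1 March 2017 is a Wednesday, so the first Friday is March 3 and the fourth is March 24.
1 September 2017 is a Friday, so Sundays fall on 3, 10, 17, 24; the last is September 24.
At the standard offset (UTC+11:30), 09:15 UTC + 11h30m = 20:45 Iral Prefecture standard time.
Daylight saving runs 24 March – 24 September; the standard-time date in Iral Prefecture, March 29, 2017, is inside that window, so Iral Prefecture is at UTC+12:30.
09:15 UTC + 12h30m = 21:45 local.

21:45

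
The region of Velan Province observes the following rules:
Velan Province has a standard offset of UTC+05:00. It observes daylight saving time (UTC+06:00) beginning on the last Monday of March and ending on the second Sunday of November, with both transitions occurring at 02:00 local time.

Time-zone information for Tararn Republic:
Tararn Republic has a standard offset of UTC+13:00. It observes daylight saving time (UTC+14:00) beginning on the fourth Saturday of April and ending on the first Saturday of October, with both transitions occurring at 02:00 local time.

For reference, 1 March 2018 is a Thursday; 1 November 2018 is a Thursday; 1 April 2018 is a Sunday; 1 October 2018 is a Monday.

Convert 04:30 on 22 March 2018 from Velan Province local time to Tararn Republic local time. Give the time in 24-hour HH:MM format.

1 March 2018 is a Thursday, so Mondays fall on 5, 12, 19, 26; the last is March 26.
1 November 2018 is a Thursday, so the first Sunday is November 4 and the second is November 11.
22 March 2018 is outside the daylight-saving period (26 March – 11 November), so Velan Province is on standard time, UTC+05:00.
04:30 Velan Province − 5h = 23:30 UTC (rolling into the previous day, 21 March 2018).
1 April 2018 is a Sunday, so the first Saturday is April 7 and the fourth is April 28.
1 October 2018 is a Monday, so the first Saturday is October 6.
At the standard offset (UTC+13:00), 23:30 UTC + 13h = 12:30 Tararn Republic standard time (rolling into the next day, 22 March 2018).
The standard-time date in Tararn Republic, 22 March 2018, is outside the daylight-saving period (28 April – 6 October), so Tararn Republic is on standard time, UTC+13:00.
23:30 UTC + 13h = 12:30 Tararn Republic (rolling into the next day, 22 March 2018).

12:30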